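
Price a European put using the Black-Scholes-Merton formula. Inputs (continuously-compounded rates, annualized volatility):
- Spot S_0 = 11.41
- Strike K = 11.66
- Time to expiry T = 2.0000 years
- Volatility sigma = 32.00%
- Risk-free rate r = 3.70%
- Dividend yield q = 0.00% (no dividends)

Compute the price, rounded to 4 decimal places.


Answer: Price = 1.7127

Derivation:
d1 = (ln(S/K) + (r - q + 0.5*sigma^2) * T) / (sigma * sqrt(T)) = 0.34189935
d2 = d1 - sigma * sqrt(T) = -0.11064899
exp(-rT) = 0.92867169; exp(-qT) = 1.00000000
P = K * exp(-rT) * N(-d2) - S_0 * exp(-qT) * N(-d1)
N(-d1) = 0.36621332; N(-d2) = 0.54405265
P = 11.6600 * 0.92867169 * 0.54405265 - 11.4100 * 1.00000000 * 0.36621332 = 1.7127


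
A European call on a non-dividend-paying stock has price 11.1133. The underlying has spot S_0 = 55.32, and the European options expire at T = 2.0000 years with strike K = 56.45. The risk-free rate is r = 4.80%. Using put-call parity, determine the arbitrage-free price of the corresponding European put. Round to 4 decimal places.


Put-call parity: C - P = S_0 * exp(-qT) - K * exp(-rT).
S_0 * exp(-qT) = 55.3200 * 1.00000000 = 55.32000000
K * exp(-rT) = 56.4500 * 0.90846402 = 51.28279371
P = C - S*exp(-qT) + K*exp(-rT)
P = 11.1133 - 55.32000000 + 51.28279371 = 7.0761

Answer: Put price = 7.0761


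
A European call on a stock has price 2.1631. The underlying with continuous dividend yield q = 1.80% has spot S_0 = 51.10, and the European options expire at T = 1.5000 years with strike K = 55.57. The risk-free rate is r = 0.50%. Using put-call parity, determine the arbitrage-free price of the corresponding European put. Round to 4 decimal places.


Put-call parity: C - P = S_0 * exp(-qT) - K * exp(-rT).
S_0 * exp(-qT) = 51.1000 * 0.97336124 = 49.73875944
K * exp(-rT) = 55.5700 * 0.99252805 = 55.15478401
P = C - S*exp(-qT) + K*exp(-rT)
P = 2.1631 - 49.73875944 + 55.15478401 = 7.5791

Answer: Put price = 7.5791


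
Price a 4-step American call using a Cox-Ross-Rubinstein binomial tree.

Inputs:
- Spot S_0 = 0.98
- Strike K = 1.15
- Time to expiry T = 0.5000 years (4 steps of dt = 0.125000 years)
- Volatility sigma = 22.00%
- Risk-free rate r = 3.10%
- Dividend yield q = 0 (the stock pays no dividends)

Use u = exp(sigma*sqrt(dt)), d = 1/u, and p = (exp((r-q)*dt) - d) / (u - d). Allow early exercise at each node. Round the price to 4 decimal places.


Answer: Price = V(0,0) = 0.0121

Derivation:
dt = T/N = 0.125000
u = exp(sigma*sqrt(dt)) = 1.080887; d = 1/u = 0.925166
p = (exp((r-q)*dt) - d) / (u - d) = 0.505497
Discount per step: exp(-r*dt) = 0.996132
Stock lattice S(k, i) with i counting down-moves:
  k=0: S(0,0) = 0.9800
  k=1: S(1,0) = 1.0593; S(1,1) = 0.9067
  k=2: S(2,0) = 1.1449; S(2,1) = 0.9800; S(2,2) = 0.8388
  k=3: S(3,0) = 1.2376; S(3,1) = 1.0593; S(3,2) = 0.9067; S(3,3) = 0.7760
  k=4: S(4,0) = 1.3377; S(4,1) = 1.1449; S(4,2) = 0.9800; S(4,3) = 0.8388; S(4,4) = 0.7180
Terminal payoffs V(N, i) = max(S_T - K, 0):
  V(4,0) = 0.187663; V(4,1) = 0.000000; V(4,2) = 0.000000; V(4,3) = 0.000000; V(4,4) = 0.000000
Backward induction: V(k, i) = exp(-r*dt) * [p * V(k+1, i) + (1-p) * V(k+1, i+1)]; then take max(V_cont, immediate exercise) for American.
  V(3,0) = exp(-r*dt) * [p*0.187663 + (1-p)*0.000000] = 0.094496; exercise = 0.087561; V(3,0) = max -> 0.094496
  V(3,1) = exp(-r*dt) * [p*0.000000 + (1-p)*0.000000] = 0.000000; exercise = 0.000000; V(3,1) = max -> 0.000000
  V(3,2) = exp(-r*dt) * [p*0.000000 + (1-p)*0.000000] = 0.000000; exercise = 0.000000; V(3,2) = max -> 0.000000
  V(3,3) = exp(-r*dt) * [p*0.000000 + (1-p)*0.000000] = 0.000000; exercise = 0.000000; V(3,3) = max -> 0.000000
  V(2,0) = exp(-r*dt) * [p*0.094496 + (1-p)*0.000000] = 0.047583; exercise = 0.000000; V(2,0) = max -> 0.047583
  V(2,1) = exp(-r*dt) * [p*0.000000 + (1-p)*0.000000] = 0.000000; exercise = 0.000000; V(2,1) = max -> 0.000000
  V(2,2) = exp(-r*dt) * [p*0.000000 + (1-p)*0.000000] = 0.000000; exercise = 0.000000; V(2,2) = max -> 0.000000
  V(1,0) = exp(-r*dt) * [p*0.047583 + (1-p)*0.000000] = 0.023960; exercise = 0.000000; V(1,0) = max -> 0.023960
  V(1,1) = exp(-r*dt) * [p*0.000000 + (1-p)*0.000000] = 0.000000; exercise = 0.000000; V(1,1) = max -> 0.000000
  V(0,0) = exp(-r*dt) * [p*0.023960 + (1-p)*0.000000] = 0.012065; exercise = 0.000000; V(0,0) = max -> 0.012065


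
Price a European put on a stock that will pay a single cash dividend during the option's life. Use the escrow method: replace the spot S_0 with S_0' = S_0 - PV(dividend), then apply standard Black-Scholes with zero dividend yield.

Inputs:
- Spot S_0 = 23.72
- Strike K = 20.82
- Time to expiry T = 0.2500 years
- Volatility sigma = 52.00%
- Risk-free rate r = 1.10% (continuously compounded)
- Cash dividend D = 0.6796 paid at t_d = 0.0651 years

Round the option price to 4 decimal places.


Answer: Price = 1.3044

Derivation:
PV(D) = D * exp(-r * t_d) = 0.6796 * 0.99928416 = 0.67911351
S_0' = S_0 - PV(D) = 23.7200 - 0.67911351 = 23.04088649
d1 = (ln(S_0'/K) + (r + sigma^2/2)*T) / (sigma*sqrt(T)) = 0.53040865
d2 = d1 - sigma*sqrt(T) = 0.27040865
exp(-rT) = 0.99725378
N(-d1) = 0.29791432; N(-d2) = 0.39342294
P = K * exp(-rT) * N(-d2) - S_0' * N(-d1) = 20.8200 * 0.99725378 * 0.39342294 - 23.04088649 * 0.29791432 = 1.3044


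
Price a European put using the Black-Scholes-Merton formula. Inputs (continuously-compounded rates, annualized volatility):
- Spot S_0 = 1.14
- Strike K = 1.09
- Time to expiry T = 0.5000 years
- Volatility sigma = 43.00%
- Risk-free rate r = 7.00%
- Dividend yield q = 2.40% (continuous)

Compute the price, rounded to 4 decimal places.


Answer: Price = 0.0979

Derivation:
d1 = (ln(S/K) + (r - q + 0.5*sigma^2) * T) / (sigma * sqrt(T)) = 0.37517956
d2 = d1 - sigma * sqrt(T) = 0.07112365
exp(-rT) = 0.96560542; exp(-qT) = 0.98807171
P = K * exp(-rT) * N(-d2) - S_0 * exp(-qT) * N(-d1)
N(-d1) = 0.35376346; N(-d2) = 0.47164967
P = 1.0900 * 0.96560542 * 0.47164967 - 1.1400 * 0.98807171 * 0.35376346 = 0.0979


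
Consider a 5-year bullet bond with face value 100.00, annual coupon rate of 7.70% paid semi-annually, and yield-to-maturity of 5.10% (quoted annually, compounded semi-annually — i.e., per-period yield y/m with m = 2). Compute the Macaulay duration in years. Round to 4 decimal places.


Answer: Macaulay duration = 4.2896 years

Derivation:
Coupon per period c = face * coupon_rate / m = 3.850000
Periods per year m = 2; per-period yield y/m = 0.025500
Number of cashflows N = 10
Cashflows (t years, CF_t, discount factor 1/(1+y/m)^(m*t), PV):
  t = 0.5000: CF_t = 3.850000, DF = 0.975134, PV = 3.754266
  t = 1.0000: CF_t = 3.850000, DF = 0.950886, PV = 3.660913
  t = 1.5000: CF_t = 3.850000, DF = 0.927242, PV = 3.569881
  t = 2.0000: CF_t = 3.850000, DF = 0.904185, PV = 3.481113
  t = 2.5000: CF_t = 3.850000, DF = 0.881702, PV = 3.394552
  t = 3.0000: CF_t = 3.850000, DF = 0.859777, PV = 3.310143
  t = 3.5000: CF_t = 3.850000, DF = 0.838398, PV = 3.227833
  t = 4.0000: CF_t = 3.850000, DF = 0.817551, PV = 3.147570
  t = 4.5000: CF_t = 3.850000, DF = 0.797222, PV = 3.069303
  t = 5.0000: CF_t = 103.850000, DF = 0.777398, PV = 80.732770
Price P = sum_t PV_t = 111.348343
Macaulay numerator sum_t t * PV_t:
  t * PV_t at t = 0.5000: 1.877133
  t * PV_t at t = 1.0000: 3.660913
  t * PV_t at t = 1.5000: 5.354821
  t * PV_t at t = 2.0000: 6.962225
  t * PV_t at t = 2.5000: 8.486379
  t * PV_t at t = 3.0000: 9.930429
  t * PV_t at t = 3.5000: 11.297416
  t * PV_t at t = 4.0000: 12.590280
  t * PV_t at t = 4.5000: 13.811863
  t * PV_t at t = 5.0000: 403.663850
Macaulay duration D = (sum_t t * PV_t) / P = 477.635310 / 111.348343 = 4.289559


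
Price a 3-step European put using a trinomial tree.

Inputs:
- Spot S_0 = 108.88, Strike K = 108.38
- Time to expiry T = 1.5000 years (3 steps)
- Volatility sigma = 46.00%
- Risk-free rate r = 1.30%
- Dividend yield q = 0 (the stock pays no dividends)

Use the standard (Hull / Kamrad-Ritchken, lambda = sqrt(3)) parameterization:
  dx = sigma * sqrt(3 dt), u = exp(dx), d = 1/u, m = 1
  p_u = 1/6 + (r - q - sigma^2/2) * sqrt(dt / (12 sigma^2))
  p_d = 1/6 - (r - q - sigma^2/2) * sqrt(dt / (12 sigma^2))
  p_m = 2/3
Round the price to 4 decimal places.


dt = T/N = 0.500000; dx = sigma*sqrt(3*dt) = 0.563383
u = exp(dx) = 1.756604; d = 1/u = 0.569280
p_u = 0.125487, p_m = 0.666667, p_d = 0.207846
Discount per step: exp(-r*dt) = 0.993521
Stock lattice S(k, j) with j the centered position index:
  k=0: S(0,+0) = 108.8800
  k=1: S(1,-1) = 61.9832; S(1,+0) = 108.8800; S(1,+1) = 191.2591
  k=2: S(2,-2) = 35.2858; S(2,-1) = 61.9832; S(2,+0) = 108.8800; S(2,+1) = 191.2591; S(2,+2) = 335.9666
  k=3: S(3,-3) = 20.0875; S(3,-2) = 35.2858; S(3,-1) = 61.9832; S(3,+0) = 108.8800; S(3,+1) = 191.2591; S(3,+2) = 335.9666; S(3,+3) = 590.1604
Terminal payoffs V(N, j) = max(K - S_T, 0):
  V(3,-3) = 88.292486; V(3,-2) = 73.094184; V(3,-1) = 46.396779; V(3,+0) = 0.000000; V(3,+1) = 0.000000; V(3,+2) = 0.000000; V(3,+3) = 0.000000
Backward induction: V(k, j) = exp(-r*dt) * [p_u * V(k+1, j+1) + p_m * V(k+1, j) + p_d * V(k+1, j-1)]
  V(2,-2) = exp(-r*dt) * [p_u*46.396779 + p_m*73.094184 + p_d*88.292486] = 72.430592
  V(2,-1) = exp(-r*dt) * [p_u*0.000000 + p_m*46.396779 + p_d*73.094184] = 45.824725
  V(2,+0) = exp(-r*dt) * [p_u*0.000000 + p_m*0.000000 + p_d*46.396779] = 9.580929
  V(2,+1) = exp(-r*dt) * [p_u*0.000000 + p_m*0.000000 + p_d*0.000000] = 0.000000
  V(2,+2) = exp(-r*dt) * [p_u*0.000000 + p_m*0.000000 + p_d*0.000000] = 0.000000
  V(1,-1) = exp(-r*dt) * [p_u*9.580929 + p_m*45.824725 + p_d*72.430592] = 46.503286
  V(1,+0) = exp(-r*dt) * [p_u*0.000000 + p_m*9.580929 + p_d*45.824725] = 15.808703
  V(1,+1) = exp(-r*dt) * [p_u*0.000000 + p_m*0.000000 + p_d*9.580929] = 1.978461
  V(0,+0) = exp(-r*dt) * [p_u*1.978461 + p_m*15.808703 + p_d*46.503286] = 20.320438

Answer: Price = V(0,0) = 20.3204


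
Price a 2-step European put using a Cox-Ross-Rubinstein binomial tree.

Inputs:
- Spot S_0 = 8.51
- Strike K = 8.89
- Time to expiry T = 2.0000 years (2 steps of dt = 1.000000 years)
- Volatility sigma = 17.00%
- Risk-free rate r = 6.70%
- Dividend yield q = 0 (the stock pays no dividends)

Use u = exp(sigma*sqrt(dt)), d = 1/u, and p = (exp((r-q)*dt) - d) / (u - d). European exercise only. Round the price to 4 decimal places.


Answer: Price = V(0,0) = 0.4347

Derivation:
dt = T/N = 1.000000
u = exp(sigma*sqrt(dt)) = 1.185305; d = 1/u = 0.843665
p = (exp((r-q)*dt) - d) / (u - d) = 0.660434
Discount per step: exp(-r*dt) = 0.935195
Stock lattice S(k, i) with i counting down-moves:
  k=0: S(0,0) = 8.5100
  k=1: S(1,0) = 10.0869; S(1,1) = 7.1796
  k=2: S(2,0) = 11.9561; S(2,1) = 8.5100; S(2,2) = 6.0572
Terminal payoffs V(N, i) = max(K - S_T, 0):
  V(2,0) = 0.000000; V(2,1) = 0.380000; V(2,2) = 2.832835
Backward induction: V(k, i) = exp(-r*dt) * [p * V(k+1, i) + (1-p) * V(k+1, i+1)].
  V(1,0) = exp(-r*dt) * [p*0.000000 + (1-p)*0.380000] = 0.120673
  V(1,1) = exp(-r*dt) * [p*0.380000 + (1-p)*2.832835] = 1.134298
  V(0,0) = exp(-r*dt) * [p*0.120673 + (1-p)*1.134298] = 0.434740


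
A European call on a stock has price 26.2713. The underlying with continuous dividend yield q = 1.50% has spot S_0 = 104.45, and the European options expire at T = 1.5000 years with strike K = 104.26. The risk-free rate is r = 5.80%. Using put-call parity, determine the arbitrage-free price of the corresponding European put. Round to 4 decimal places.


Answer: Put price = 19.7179

Derivation:
Put-call parity: C - P = S_0 * exp(-qT) - K * exp(-rT).
S_0 * exp(-qT) = 104.4500 * 0.97775124 = 102.12611672
K * exp(-rT) = 104.2600 * 0.91667710 = 95.57275399
P = C - S*exp(-qT) + K*exp(-rT)
P = 26.2713 - 102.12611672 + 95.57275399 = 19.7179


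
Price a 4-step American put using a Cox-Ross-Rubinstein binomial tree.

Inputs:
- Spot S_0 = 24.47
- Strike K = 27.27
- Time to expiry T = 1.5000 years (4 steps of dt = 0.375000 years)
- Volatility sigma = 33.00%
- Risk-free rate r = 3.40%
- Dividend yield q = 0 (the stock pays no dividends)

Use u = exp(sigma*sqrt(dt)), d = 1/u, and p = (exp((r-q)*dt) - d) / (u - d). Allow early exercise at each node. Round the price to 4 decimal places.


Answer: Price = V(0,0) = 5.1813

Derivation:
dt = T/N = 0.375000
u = exp(sigma*sqrt(dt)) = 1.223949; d = 1/u = 0.817027
p = (exp((r-q)*dt) - d) / (u - d) = 0.481184
Discount per step: exp(-r*dt) = 0.987331
Stock lattice S(k, i) with i counting down-moves:
  k=0: S(0,0) = 24.4700
  k=1: S(1,0) = 29.9500; S(1,1) = 19.9927
  k=2: S(2,0) = 36.6573; S(2,1) = 24.4700; S(2,2) = 16.3345
  k=3: S(3,0) = 44.8667; S(3,1) = 29.9500; S(3,2) = 19.9927; S(3,3) = 13.3458
  k=4: S(4,0) = 54.9146; S(4,1) = 36.6573; S(4,2) = 24.4700; S(4,3) = 16.3345; S(4,4) = 10.9039
Terminal payoffs V(N, i) = max(K - S_T, 0):
  V(4,0) = 0.000000; V(4,1) = 0.000000; V(4,2) = 2.800000; V(4,3) = 10.935457; V(4,4) = 16.366146
Backward induction: V(k, i) = exp(-r*dt) * [p * V(k+1, i) + (1-p) * V(k+1, i+1)]; then take max(V_cont, immediate exercise) for American.
  V(3,0) = exp(-r*dt) * [p*0.000000 + (1-p)*0.000000] = 0.000000; exercise = 0.000000; V(3,0) = max -> 0.000000
  V(3,1) = exp(-r*dt) * [p*0.000000 + (1-p)*2.800000] = 1.434281; exercise = 0.000000; V(3,1) = max -> 1.434281
  V(3,2) = exp(-r*dt) * [p*2.800000 + (1-p)*10.935457] = 6.931859; exercise = 7.277345; V(3,2) = max -> 7.277345
  V(3,3) = exp(-r*dt) * [p*10.935457 + (1-p)*16.366146] = 13.578749; exercise = 13.924234; V(3,3) = max -> 13.924234
  V(2,0) = exp(-r*dt) * [p*0.000000 + (1-p)*1.434281] = 0.734701; exercise = 0.000000; V(2,0) = max -> 0.734701
  V(2,1) = exp(-r*dt) * [p*1.434281 + (1-p)*7.277345] = 4.409180; exercise = 2.800000; V(2,1) = max -> 4.409180
  V(2,2) = exp(-r*dt) * [p*7.277345 + (1-p)*13.924234] = 10.589972; exercise = 10.935457; V(2,2) = max -> 10.935457
  V(1,0) = exp(-r*dt) * [p*0.734701 + (1-p)*4.409180] = 2.607620; exercise = 0.000000; V(1,0) = max -> 2.607620
  V(1,1) = exp(-r*dt) * [p*4.409180 + (1-p)*10.935457] = 7.696361; exercise = 7.277345; V(1,1) = max -> 7.696361
  V(0,0) = exp(-r*dt) * [p*2.607620 + (1-p)*7.696361] = 5.181257; exercise = 2.800000; V(0,0) = max -> 5.181257


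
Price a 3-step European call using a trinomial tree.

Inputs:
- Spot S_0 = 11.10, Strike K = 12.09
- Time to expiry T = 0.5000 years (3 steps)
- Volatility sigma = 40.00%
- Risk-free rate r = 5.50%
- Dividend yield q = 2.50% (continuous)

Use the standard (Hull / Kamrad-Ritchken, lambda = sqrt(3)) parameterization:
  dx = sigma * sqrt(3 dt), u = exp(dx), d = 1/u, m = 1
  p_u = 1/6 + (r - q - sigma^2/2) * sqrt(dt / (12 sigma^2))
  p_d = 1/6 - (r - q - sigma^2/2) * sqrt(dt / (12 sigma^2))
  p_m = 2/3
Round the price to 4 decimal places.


dt = T/N = 0.166667; dx = sigma*sqrt(3*dt) = 0.282843
u = exp(dx) = 1.326896; d = 1/u = 0.753638
p_u = 0.151935, p_m = 0.666667, p_d = 0.181398
Discount per step: exp(-r*dt) = 0.990875
Stock lattice S(k, j) with j the centered position index:
  k=0: S(0,+0) = 11.1000
  k=1: S(1,-1) = 8.3654; S(1,+0) = 11.1000; S(1,+1) = 14.7286
  k=2: S(2,-2) = 6.3045; S(2,-1) = 8.3654; S(2,+0) = 11.1000; S(2,+1) = 14.7286; S(2,+2) = 19.5433
  k=3: S(3,-3) = 4.7513; S(3,-2) = 6.3045; S(3,-1) = 8.3654; S(3,+0) = 11.1000; S(3,+1) = 14.7286; S(3,+2) = 19.5433; S(3,+3) = 25.9319
Terminal payoffs V(N, j) = max(S_T - K, 0):
  V(3,-3) = 0.000000; V(3,-2) = 0.000000; V(3,-1) = 0.000000; V(3,+0) = 0.000000; V(3,+1) = 2.638550; V(3,+2) = 7.453261; V(3,+3) = 13.841884
Backward induction: V(k, j) = exp(-r*dt) * [p_u * V(k+1, j+1) + p_m * V(k+1, j) + p_d * V(k+1, j-1)]
  V(2,-2) = exp(-r*dt) * [p_u*0.000000 + p_m*0.000000 + p_d*0.000000] = 0.000000
  V(2,-1) = exp(-r*dt) * [p_u*0.000000 + p_m*0.000000 + p_d*0.000000] = 0.000000
  V(2,+0) = exp(-r*dt) * [p_u*2.638550 + p_m*0.000000 + p_d*0.000000] = 0.397231
  V(2,+1) = exp(-r*dt) * [p_u*7.453261 + p_m*2.638550 + p_d*0.000000] = 2.865063
  V(2,+2) = exp(-r*dt) * [p_u*13.841884 + p_m*7.453261 + p_d*2.638550] = 7.481642
  V(1,-1) = exp(-r*dt) * [p_u*0.397231 + p_m*0.000000 + p_d*0.000000] = 0.059803
  V(1,+0) = exp(-r*dt) * [p_u*2.865063 + p_m*0.397231 + p_d*0.000000] = 0.693736
  V(1,+1) = exp(-r*dt) * [p_u*7.481642 + p_m*2.865063 + p_d*0.397231] = 3.090366
  V(0,+0) = exp(-r*dt) * [p_u*3.090366 + p_m*0.693736 + p_d*0.059803] = 0.934271

Answer: Price = V(0,0) = 0.9343


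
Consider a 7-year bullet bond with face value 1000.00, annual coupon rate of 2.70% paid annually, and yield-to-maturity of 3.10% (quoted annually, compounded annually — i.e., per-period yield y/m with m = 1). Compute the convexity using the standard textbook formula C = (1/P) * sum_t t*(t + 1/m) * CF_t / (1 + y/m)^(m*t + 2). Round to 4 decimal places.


Coupon per period c = face * coupon_rate / m = 27.000000
Periods per year m = 1; per-period yield y/m = 0.031000
Number of cashflows N = 7
Cashflows (t years, CF_t, discount factor 1/(1+y/m)^(m*t), PV):
  t = 1.0000: CF_t = 27.000000, DF = 0.969932, PV = 26.188167
  t = 2.0000: CF_t = 27.000000, DF = 0.940768, PV = 25.400744
  t = 3.0000: CF_t = 27.000000, DF = 0.912481, PV = 24.636997
  t = 4.0000: CF_t = 27.000000, DF = 0.885045, PV = 23.896214
  t = 5.0000: CF_t = 27.000000, DF = 0.858434, PV = 23.177705
  t = 6.0000: CF_t = 27.000000, DF = 0.832622, PV = 22.480801
  t = 7.0000: CF_t = 1027.000000, DF = 0.807587, PV = 829.391894
Price P = sum_t PV_t = 975.172522
Convexity numerator sum_t t*(t + 1/m) * CF_t / (1+y/m)^(m*t + 2):
  t = 1.0000: term = 49.273994
  t = 2.0000: term = 143.377285
  t = 3.0000: term = 278.132464
  t = 4.0000: term = 449.616011
  t = 5.0000: term = 654.145506
  t = 6.0000: term = 888.267418
  t = 7.0000: term = 43694.873166
Convexity = (1/P) * sum = 46157.685844 / 975.172522 = 47.332841

Answer: Convexity = 47.3328


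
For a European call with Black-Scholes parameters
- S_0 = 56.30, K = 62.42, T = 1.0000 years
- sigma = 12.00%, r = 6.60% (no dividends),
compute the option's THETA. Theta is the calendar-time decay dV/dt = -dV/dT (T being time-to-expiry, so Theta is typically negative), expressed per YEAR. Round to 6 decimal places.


Answer: Theta = -2.678052

Derivation:
d1 = -0.2499266808; d2 = -0.3699266808
phi(d1) = 0.3866752034; exp(-qT) = 1.0000000000; exp(-rT) = 0.9361308643
Theta = -S*exp(-qT)*phi(d1)*sigma/(2*sqrt(T)) - r*K*exp(-rT)*N(d2) + q*S*exp(-qT)*N(d1)
N(d1) = 0.4013220248; N(d2) = 0.3557185605; sqrt(T) = 1.0000000000
Term 1 = -56.3000 * 1.0000000000 * 0.3866752034 * 0.1200 / (2 * 1.0000000000) = -1.3061888371
Term 2 = -0.0660 * 62.4200 * 0.9361308643 * 0.3557185605 = -1.3718631490
Term 3 = 0 (no dividend yield, q = 0)
Theta = -1.3061888371 + (-1.3718631490) + (0.0000000000) = -2.678052


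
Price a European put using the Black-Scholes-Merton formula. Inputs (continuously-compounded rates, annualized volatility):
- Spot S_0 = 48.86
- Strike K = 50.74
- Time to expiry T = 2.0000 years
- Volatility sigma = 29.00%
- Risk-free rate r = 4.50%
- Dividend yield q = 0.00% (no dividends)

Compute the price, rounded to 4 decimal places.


Answer: Price = 6.5547

Derivation:
d1 = (ln(S/K) + (r - q + 0.5*sigma^2) * T) / (sigma * sqrt(T)) = 0.33244872
d2 = d1 - sigma * sqrt(T) = -0.07767321
exp(-rT) = 0.91393119; exp(-qT) = 1.00000000
P = K * exp(-rT) * N(-d2) - S_0 * exp(-qT) * N(-d1)
N(-d1) = 0.36977523; N(-d2) = 0.53095600
P = 50.7400 * 0.91393119 * 0.53095600 - 48.8600 * 1.00000000 * 0.36977523 = 6.5547


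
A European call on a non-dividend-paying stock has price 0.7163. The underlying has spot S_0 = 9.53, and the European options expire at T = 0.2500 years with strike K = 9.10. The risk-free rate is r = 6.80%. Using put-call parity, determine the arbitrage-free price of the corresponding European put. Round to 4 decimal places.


Put-call parity: C - P = S_0 * exp(-qT) - K * exp(-rT).
S_0 * exp(-qT) = 9.5300 * 1.00000000 = 9.53000000
K * exp(-rT) = 9.1000 * 0.98314368 = 8.94660753
P = C - S*exp(-qT) + K*exp(-rT)
P = 0.7163 - 9.53000000 + 8.94660753 = 0.1329

Answer: Put price = 0.1329


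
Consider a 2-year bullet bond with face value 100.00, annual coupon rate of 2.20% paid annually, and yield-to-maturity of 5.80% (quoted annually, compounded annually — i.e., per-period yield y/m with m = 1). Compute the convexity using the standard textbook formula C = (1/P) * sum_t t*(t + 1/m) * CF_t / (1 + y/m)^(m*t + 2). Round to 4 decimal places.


Answer: Convexity = 5.2806

Derivation:
Coupon per period c = face * coupon_rate / m = 2.200000
Periods per year m = 1; per-period yield y/m = 0.058000
Number of cashflows N = 2
Cashflows (t years, CF_t, discount factor 1/(1+y/m)^(m*t), PV):
  t = 1.0000: CF_t = 2.200000, DF = 0.945180, PV = 2.079395
  t = 2.0000: CF_t = 102.200000, DF = 0.893364, PV = 91.301846
Price P = sum_t PV_t = 93.381241
Convexity numerator sum_t t*(t + 1/m) * CF_t / (1+y/m)^(m*t + 2):
  t = 1.0000: term = 3.715315
  t = 2.0000: term = 489.394941
Convexity = (1/P) * sum = 493.110256 / 93.381241 = 5.280614


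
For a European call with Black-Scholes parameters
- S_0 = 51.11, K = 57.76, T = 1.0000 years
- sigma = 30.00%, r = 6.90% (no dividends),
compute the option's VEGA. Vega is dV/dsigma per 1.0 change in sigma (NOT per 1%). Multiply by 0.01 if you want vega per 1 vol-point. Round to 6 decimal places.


d1 = -0.0277210727; d2 = -0.3277210727
phi(d1) = 0.3987890247; exp(-qT) = 1.0000000000; exp(-rT) = 0.9333266801
Vega = S * exp(-qT) * phi(d1) * sqrt(T) = 51.1100 * 1.0000000000 * 0.3987890247 * 1.0000000000 = 20.382107

Answer: Vega = 20.382107


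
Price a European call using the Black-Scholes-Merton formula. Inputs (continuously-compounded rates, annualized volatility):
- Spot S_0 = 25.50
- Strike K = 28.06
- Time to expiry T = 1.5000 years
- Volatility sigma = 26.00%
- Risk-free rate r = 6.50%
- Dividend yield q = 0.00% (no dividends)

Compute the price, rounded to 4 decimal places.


d1 = (ln(S/K) + (r - q + 0.5*sigma^2) * T) / (sigma * sqrt(T)) = 0.16497432
d2 = d1 - sigma * sqrt(T) = -0.15345935
exp(-rT) = 0.90710234; exp(-qT) = 1.00000000
C = S_0 * exp(-qT) * N(d1) - K * exp(-rT) * N(d2)
N(d1) = 0.56551790; N(d2) = 0.43901802
C = 25.5000 * 1.00000000 * 0.56551790 - 28.0600 * 0.90710234 * 0.43901802 = 3.2463

Answer: Price = 3.2463


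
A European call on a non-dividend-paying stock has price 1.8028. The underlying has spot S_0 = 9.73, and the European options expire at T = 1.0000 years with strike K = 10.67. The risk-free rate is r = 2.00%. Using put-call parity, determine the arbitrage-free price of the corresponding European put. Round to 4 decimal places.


Answer: Put price = 2.5315

Derivation:
Put-call parity: C - P = S_0 * exp(-qT) - K * exp(-rT).
S_0 * exp(-qT) = 9.7300 * 1.00000000 = 9.73000000
K * exp(-rT) = 10.6700 * 0.98019867 = 10.45871984
P = C - S*exp(-qT) + K*exp(-rT)
P = 1.8028 - 9.73000000 + 10.45871984 = 2.5315


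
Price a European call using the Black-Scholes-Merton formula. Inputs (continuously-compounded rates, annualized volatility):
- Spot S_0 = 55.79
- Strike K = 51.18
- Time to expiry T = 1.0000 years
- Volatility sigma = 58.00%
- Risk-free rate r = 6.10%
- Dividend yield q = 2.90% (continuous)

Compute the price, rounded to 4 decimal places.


d1 = (ln(S/K) + (r - q + 0.5*sigma^2) * T) / (sigma * sqrt(T)) = 0.49387209
d2 = d1 - sigma * sqrt(T) = -0.08612791
exp(-rT) = 0.94082324; exp(-qT) = 0.97141646
C = S_0 * exp(-qT) * N(d1) - K * exp(-rT) * N(d2)
N(d1) = 0.68930174; N(d2) = 0.46568237
C = 55.7900 * 0.97141646 * 0.68930174 - 51.1800 * 0.94082324 * 0.46568237 = 14.9337

Answer: Price = 14.9337


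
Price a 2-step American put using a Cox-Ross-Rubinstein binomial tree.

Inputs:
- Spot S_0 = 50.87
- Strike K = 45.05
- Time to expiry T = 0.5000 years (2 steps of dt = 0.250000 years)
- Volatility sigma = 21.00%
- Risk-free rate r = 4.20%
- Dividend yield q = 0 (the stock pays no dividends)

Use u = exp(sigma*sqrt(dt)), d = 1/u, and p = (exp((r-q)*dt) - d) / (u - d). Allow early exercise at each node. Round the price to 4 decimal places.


Answer: Price = V(0,0) = 0.8467

Derivation:
dt = T/N = 0.250000
u = exp(sigma*sqrt(dt)) = 1.110711; d = 1/u = 0.900325
p = (exp((r-q)*dt) - d) / (u - d) = 0.523945
Discount per step: exp(-r*dt) = 0.989555
Stock lattice S(k, i) with i counting down-moves:
  k=0: S(0,0) = 50.8700
  k=1: S(1,0) = 56.5018; S(1,1) = 45.7995
  k=2: S(2,0) = 62.7572; S(2,1) = 50.8700; S(2,2) = 41.2344
Terminal payoffs V(N, i) = max(K - S_T, 0):
  V(2,0) = 0.000000; V(2,1) = 0.000000; V(2,2) = 3.815579
Backward induction: V(k, i) = exp(-r*dt) * [p * V(k+1, i) + (1-p) * V(k+1, i+1)]; then take max(V_cont, immediate exercise) for American.
  V(1,0) = exp(-r*dt) * [p*0.000000 + (1-p)*0.000000] = 0.000000; exercise = 0.000000; V(1,0) = max -> 0.000000
  V(1,1) = exp(-r*dt) * [p*0.000000 + (1-p)*3.815579] = 1.797452; exercise = 0.000000; V(1,1) = max -> 1.797452
  V(0,0) = exp(-r*dt) * [p*0.000000 + (1-p)*1.797452] = 0.846748; exercise = 0.000000; V(0,0) = max -> 0.846748


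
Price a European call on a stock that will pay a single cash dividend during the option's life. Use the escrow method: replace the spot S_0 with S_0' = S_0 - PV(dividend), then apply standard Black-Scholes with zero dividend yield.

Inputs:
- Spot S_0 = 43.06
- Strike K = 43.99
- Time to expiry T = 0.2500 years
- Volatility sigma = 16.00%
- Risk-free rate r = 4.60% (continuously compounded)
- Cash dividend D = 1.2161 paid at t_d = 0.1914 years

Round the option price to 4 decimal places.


PV(D) = D * exp(-r * t_d) = 1.2161 * 0.99123425 = 1.20543997
S_0' = S_0 - PV(D) = 43.0600 - 1.20543997 = 41.85456003
d1 = (ln(S_0'/K) + (r + sigma^2/2)*T) / (sigma*sqrt(T)) = -0.43826979
d2 = d1 - sigma*sqrt(T) = -0.51826979
exp(-rT) = 0.98856587
N(d1) = 0.33059536; N(d2) = 0.30213502
C = S_0' * N(d1) - K * exp(-rT) * N(d2) = 41.85456003 * 0.33059536 - 43.9900 * 0.98856587 * 0.30213502 = 0.6980

Answer: Price = 0.6980


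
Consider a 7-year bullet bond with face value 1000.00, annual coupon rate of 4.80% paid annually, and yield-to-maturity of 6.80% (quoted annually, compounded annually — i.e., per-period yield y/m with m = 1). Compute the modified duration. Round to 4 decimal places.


Answer: Modified duration = 5.6617

Derivation:
Coupon per period c = face * coupon_rate / m = 48.000000
Periods per year m = 1; per-period yield y/m = 0.068000
Number of cashflows N = 7
Cashflows (t years, CF_t, discount factor 1/(1+y/m)^(m*t), PV):
  t = 1.0000: CF_t = 48.000000, DF = 0.936330, PV = 44.943820
  t = 2.0000: CF_t = 48.000000, DF = 0.876713, PV = 42.082229
  t = 3.0000: CF_t = 48.000000, DF = 0.820892, PV = 39.402836
  t = 4.0000: CF_t = 48.000000, DF = 0.768626, PV = 36.894041
  t = 5.0000: CF_t = 48.000000, DF = 0.719687, PV = 34.544982
  t = 6.0000: CF_t = 48.000000, DF = 0.673864, PV = 32.345489
  t = 7.0000: CF_t = 1048.000000, DF = 0.630959, PV = 661.245172
Price P = sum_t PV_t = 891.458569
First compute Macaulay numerator sum_t t * PV_t:
  t * PV_t at t = 1.0000: 44.943820
  t * PV_t at t = 2.0000: 84.164457
  t * PV_t at t = 3.0000: 118.208508
  t * PV_t at t = 4.0000: 147.576164
  t * PV_t at t = 5.0000: 172.724911
  t * PV_t at t = 6.0000: 194.072934
  t * PV_t at t = 7.0000: 4628.716201
Macaulay duration D = 5390.406995 / 891.458569 = 6.046727
Modified duration = D / (1 + y/m) = 6.046727 / (1 + 0.068000) = 5.661730


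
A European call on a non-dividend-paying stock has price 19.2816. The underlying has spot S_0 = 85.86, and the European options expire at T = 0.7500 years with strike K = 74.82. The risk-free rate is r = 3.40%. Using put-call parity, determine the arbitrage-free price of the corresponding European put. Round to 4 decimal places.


Put-call parity: C - P = S_0 * exp(-qT) - K * exp(-rT).
S_0 * exp(-qT) = 85.8600 * 1.00000000 = 85.86000000
K * exp(-rT) = 74.8200 * 0.97482238 = 72.93621039
P = C - S*exp(-qT) + K*exp(-rT)
P = 19.2816 - 85.86000000 + 72.93621039 = 6.3578

Answer: Put price = 6.3578


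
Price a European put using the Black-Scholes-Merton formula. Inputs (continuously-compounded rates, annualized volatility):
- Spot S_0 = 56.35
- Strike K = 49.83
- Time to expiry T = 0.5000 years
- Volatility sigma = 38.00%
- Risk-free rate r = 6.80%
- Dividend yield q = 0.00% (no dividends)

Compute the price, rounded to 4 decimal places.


d1 = (ln(S/K) + (r - q + 0.5*sigma^2) * T) / (sigma * sqrt(T)) = 0.71851363
d2 = d1 - sigma * sqrt(T) = 0.44981306
exp(-rT) = 0.96657150; exp(-qT) = 1.00000000
P = K * exp(-rT) * N(-d2) - S_0 * exp(-qT) * N(-d1)
N(-d1) = 0.23622032; N(-d2) = 0.32642262
P = 49.8300 * 0.96657150 * 0.32642262 - 56.3500 * 1.00000000 * 0.23622032 = 2.4109

Answer: Price = 2.4109


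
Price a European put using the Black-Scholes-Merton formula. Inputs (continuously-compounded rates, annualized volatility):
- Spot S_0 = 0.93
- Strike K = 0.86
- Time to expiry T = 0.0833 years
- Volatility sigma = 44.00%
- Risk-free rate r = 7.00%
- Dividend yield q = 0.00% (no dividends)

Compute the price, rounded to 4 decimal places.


Answer: Price = 0.0172

Derivation:
d1 = (ln(S/K) + (r - q + 0.5*sigma^2) * T) / (sigma * sqrt(T)) = 0.72561176
d2 = d1 - sigma * sqrt(T) = 0.59862011
exp(-rT) = 0.99418597; exp(-qT) = 1.00000000
P = K * exp(-rT) * N(-d2) - S_0 * exp(-qT) * N(-d1)
N(-d1) = 0.23403841; N(-d2) = 0.27471312
P = 0.8600 * 0.99418597 * 0.27471312 - 0.9300 * 1.00000000 * 0.23403841 = 0.0172


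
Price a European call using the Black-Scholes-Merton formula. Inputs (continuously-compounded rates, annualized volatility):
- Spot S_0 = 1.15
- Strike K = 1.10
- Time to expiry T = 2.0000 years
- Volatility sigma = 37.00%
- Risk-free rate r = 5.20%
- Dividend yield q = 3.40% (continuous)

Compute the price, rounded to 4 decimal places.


d1 = (ln(S/K) + (r - q + 0.5*sigma^2) * T) / (sigma * sqrt(T)) = 0.41538082
d2 = d1 - sigma * sqrt(T) = -0.10787819
exp(-rT) = 0.90122530; exp(-qT) = 0.93426047
C = S_0 * exp(-qT) * N(d1) - K * exp(-rT) * N(d2)
N(d1) = 0.66106843; N(d2) = 0.45704616
C = 1.1500 * 0.93426047 * 0.66106843 - 1.1000 * 0.90122530 * 0.45704616 = 0.2572

Answer: Price = 0.2572


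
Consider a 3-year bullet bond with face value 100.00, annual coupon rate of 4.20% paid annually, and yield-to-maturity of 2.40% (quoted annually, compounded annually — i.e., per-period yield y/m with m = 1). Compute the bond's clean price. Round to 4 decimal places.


Coupon per period c = face * coupon_rate / m = 4.200000
Periods per year m = 1; per-period yield y/m = 0.024000
Number of cashflows N = 3
Cashflows (t years, CF_t, discount factor 1/(1+y/m)^(m*t), PV):
  t = 1.0000: CF_t = 4.200000, DF = 0.976562, PV = 4.101562
  t = 2.0000: CF_t = 4.200000, DF = 0.953674, PV = 4.005432
  t = 3.0000: CF_t = 104.200000, DF = 0.931323, PV = 97.043812
Price P = sum_t PV_t = 105.150807

Answer: Price = 105.1508


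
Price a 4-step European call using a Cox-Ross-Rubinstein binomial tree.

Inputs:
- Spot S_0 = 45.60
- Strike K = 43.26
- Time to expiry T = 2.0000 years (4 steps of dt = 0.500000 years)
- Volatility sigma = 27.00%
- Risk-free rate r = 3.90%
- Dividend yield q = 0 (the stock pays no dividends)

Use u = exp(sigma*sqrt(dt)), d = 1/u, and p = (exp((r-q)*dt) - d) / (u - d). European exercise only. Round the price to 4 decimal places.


dt = T/N = 0.500000
u = exp(sigma*sqrt(dt)) = 1.210361; d = 1/u = 0.826200
p = (exp((r-q)*dt) - d) / (u - d) = 0.503673
Discount per step: exp(-r*dt) = 0.980689
Stock lattice S(k, i) with i counting down-moves:
  k=0: S(0,0) = 45.6000
  k=1: S(1,0) = 55.1925; S(1,1) = 37.6747
  k=2: S(2,0) = 66.8028; S(2,1) = 45.6000; S(2,2) = 31.1268
  k=3: S(3,0) = 80.8555; S(3,1) = 55.1925; S(3,2) = 37.6747; S(3,3) = 25.7170
  k=4: S(4,0) = 97.8644; S(4,1) = 66.8028; S(4,2) = 45.6000; S(4,3) = 31.1268; S(4,4) = 21.2474
Terminal payoffs V(N, i) = max(S_T - K, 0):
  V(4,0) = 54.604419; V(4,1) = 23.542826; V(4,2) = 2.340000; V(4,3) = 0.000000; V(4,4) = 0.000000
Backward induction: V(k, i) = exp(-r*dt) * [p * V(k+1, i) + (1-p) * V(k+1, i+1)].
  V(3,0) = exp(-r*dt) * [p*54.604419 + (1-p)*23.542826] = 38.430947
  V(3,1) = exp(-r*dt) * [p*23.542826 + (1-p)*2.340000] = 12.767869
  V(3,2) = exp(-r*dt) * [p*2.340000 + (1-p)*0.000000] = 1.155834
  V(3,3) = exp(-r*dt) * [p*0.000000 + (1-p)*0.000000] = 0.000000
  V(2,0) = exp(-r*dt) * [p*38.430947 + (1-p)*12.767869] = 25.197490
  V(2,1) = exp(-r*dt) * [p*12.767869 + (1-p)*1.155834] = 6.869236
  V(2,2) = exp(-r*dt) * [p*1.155834 + (1-p)*0.000000] = 0.570920
  V(1,0) = exp(-r*dt) * [p*25.197490 + (1-p)*6.869236] = 15.789757
  V(1,1) = exp(-r*dt) * [p*6.869236 + (1-p)*0.570920] = 3.670925
  V(0,0) = exp(-r*dt) * [p*15.789757 + (1-p)*3.670925] = 9.586087

Answer: Price = V(0,0) = 9.5861


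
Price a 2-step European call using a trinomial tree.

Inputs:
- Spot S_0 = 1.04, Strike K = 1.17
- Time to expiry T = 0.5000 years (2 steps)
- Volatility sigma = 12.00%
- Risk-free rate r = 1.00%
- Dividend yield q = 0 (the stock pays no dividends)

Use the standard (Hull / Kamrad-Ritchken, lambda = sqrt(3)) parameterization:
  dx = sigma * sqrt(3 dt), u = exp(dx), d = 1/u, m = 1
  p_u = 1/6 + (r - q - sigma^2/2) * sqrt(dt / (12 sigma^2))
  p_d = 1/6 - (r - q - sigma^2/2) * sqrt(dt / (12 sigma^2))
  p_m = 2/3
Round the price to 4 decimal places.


dt = T/N = 0.250000; dx = sigma*sqrt(3*dt) = 0.103923
u = exp(dx) = 1.109515; d = 1/u = 0.901295
p_u = 0.170035, p_m = 0.666667, p_d = 0.163299
Discount per step: exp(-r*dt) = 0.997503
Stock lattice S(k, j) with j the centered position index:
  k=0: S(0,+0) = 1.0400
  k=1: S(1,-1) = 0.9373; S(1,+0) = 1.0400; S(1,+1) = 1.1539
  k=2: S(2,-2) = 0.8448; S(2,-1) = 0.9373; S(2,+0) = 1.0400; S(2,+1) = 1.1539; S(2,+2) = 1.2803
Terminal payoffs V(N, j) = max(S_T - K, 0):
  V(2,-2) = 0.000000; V(2,-1) = 0.000000; V(2,+0) = 0.000000; V(2,+1) = 0.000000; V(2,+2) = 0.110265
Backward induction: V(k, j) = exp(-r*dt) * [p_u * V(k+1, j+1) + p_m * V(k+1, j) + p_d * V(k+1, j-1)]
  V(1,-1) = exp(-r*dt) * [p_u*0.000000 + p_m*0.000000 + p_d*0.000000] = 0.000000
  V(1,+0) = exp(-r*dt) * [p_u*0.000000 + p_m*0.000000 + p_d*0.000000] = 0.000000
  V(1,+1) = exp(-r*dt) * [p_u*0.110265 + p_m*0.000000 + p_d*0.000000] = 0.018702
  V(0,+0) = exp(-r*dt) * [p_u*0.018702 + p_m*0.000000 + p_d*0.000000] = 0.003172

Answer: Price = V(0,0) = 0.0032


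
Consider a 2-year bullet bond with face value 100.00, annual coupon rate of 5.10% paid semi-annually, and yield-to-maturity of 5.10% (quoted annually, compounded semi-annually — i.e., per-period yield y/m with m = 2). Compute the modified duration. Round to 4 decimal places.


Answer: Modified duration = 1.8787

Derivation:
Coupon per period c = face * coupon_rate / m = 2.550000
Periods per year m = 2; per-period yield y/m = 0.025500
Number of cashflows N = 4
Cashflows (t years, CF_t, discount factor 1/(1+y/m)^(m*t), PV):
  t = 0.5000: CF_t = 2.550000, DF = 0.975134, PV = 2.486592
  t = 1.0000: CF_t = 2.550000, DF = 0.950886, PV = 2.424761
  t = 1.5000: CF_t = 2.550000, DF = 0.927242, PV = 2.364467
  t = 2.0000: CF_t = 102.550000, DF = 0.904185, PV = 92.724181
Price P = sum_t PV_t = 100.000000
First compute Macaulay numerator sum_t t * PV_t:
  t * PV_t at t = 0.5000: 1.243296
  t * PV_t at t = 1.0000: 2.424761
  t * PV_t at t = 1.5000: 3.546700
  t * PV_t at t = 2.0000: 185.448362
Macaulay duration D = 192.663118 / 100.000000 = 1.926631
Modified duration = D / (1 + y/m) = 1.926631 / (1 + 0.025500) = 1.878724


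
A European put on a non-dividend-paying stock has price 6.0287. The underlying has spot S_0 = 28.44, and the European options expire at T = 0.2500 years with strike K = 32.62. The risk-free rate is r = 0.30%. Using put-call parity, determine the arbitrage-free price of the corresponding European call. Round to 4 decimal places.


Answer: Call price = 1.8732

Derivation:
Put-call parity: C - P = S_0 * exp(-qT) - K * exp(-rT).
S_0 * exp(-qT) = 28.4400 * 1.00000000 = 28.44000000
K * exp(-rT) = 32.6200 * 0.99925028 = 32.59554417
C = P + S*exp(-qT) - K*exp(-rT)
C = 6.0287 + 28.44000000 - 32.59554417 = 1.8732


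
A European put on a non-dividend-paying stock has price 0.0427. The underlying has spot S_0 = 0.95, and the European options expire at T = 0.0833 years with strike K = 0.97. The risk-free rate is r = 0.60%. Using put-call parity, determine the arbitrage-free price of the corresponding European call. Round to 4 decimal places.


Answer: Call price = 0.0232

Derivation:
Put-call parity: C - P = S_0 * exp(-qT) - K * exp(-rT).
S_0 * exp(-qT) = 0.9500 * 1.00000000 = 0.95000000
K * exp(-rT) = 0.9700 * 0.99950032 = 0.96951532
C = P + S*exp(-qT) - K*exp(-rT)
C = 0.0427 + 0.95000000 - 0.96951532 = 0.0232


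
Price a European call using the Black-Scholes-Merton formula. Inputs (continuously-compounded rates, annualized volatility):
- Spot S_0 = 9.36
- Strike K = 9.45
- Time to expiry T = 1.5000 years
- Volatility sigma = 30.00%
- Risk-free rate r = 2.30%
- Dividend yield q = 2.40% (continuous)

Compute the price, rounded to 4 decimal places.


Answer: Price = 1.2737

Derivation:
d1 = (ln(S/K) + (r - q + 0.5*sigma^2) * T) / (sigma * sqrt(T)) = 0.15358450
d2 = d1 - sigma * sqrt(T) = -0.21383896
exp(-rT) = 0.96608834; exp(-qT) = 0.96464029
C = S_0 * exp(-qT) * N(d1) - K * exp(-rT) * N(d2)
N(d1) = 0.56103132; N(d2) = 0.41533632
C = 9.3600 * 0.96464029 * 0.56103132 - 9.4500 * 0.96608834 * 0.41533632 = 1.2737


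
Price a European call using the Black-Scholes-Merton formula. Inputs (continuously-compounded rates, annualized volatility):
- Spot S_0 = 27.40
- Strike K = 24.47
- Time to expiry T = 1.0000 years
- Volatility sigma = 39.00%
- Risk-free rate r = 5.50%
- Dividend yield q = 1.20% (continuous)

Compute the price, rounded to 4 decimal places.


Answer: Price = 6.1419

Derivation:
d1 = (ln(S/K) + (r - q + 0.5*sigma^2) * T) / (sigma * sqrt(T)) = 0.59524394
d2 = d1 - sigma * sqrt(T) = 0.20524394
exp(-rT) = 0.94648515; exp(-qT) = 0.98807171
C = S_0 * exp(-qT) * N(d1) - K * exp(-rT) * N(d2)
N(d1) = 0.72415979; N(d2) = 0.58130923
C = 27.4000 * 0.98807171 * 0.72415979 - 24.4700 * 0.94648515 * 0.58130923 = 6.1419


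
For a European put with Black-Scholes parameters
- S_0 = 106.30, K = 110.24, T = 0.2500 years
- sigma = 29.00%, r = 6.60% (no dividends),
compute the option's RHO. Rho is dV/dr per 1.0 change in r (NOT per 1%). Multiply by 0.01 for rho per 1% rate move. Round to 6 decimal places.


d1 = -0.0647035994; d2 = -0.2097035994
phi(d1) = 0.3981080568; exp(-qT) = 1.0000000000; exp(-rT) = 0.9836353794
N(-d2) = 0.5830504920
Rho = -K*T*exp(-rT)*N(-d2) = -110.2400 * 0.2500 * 0.9836353794 * 0.5830504920 = -15.805911

Answer: Rho = -15.805911


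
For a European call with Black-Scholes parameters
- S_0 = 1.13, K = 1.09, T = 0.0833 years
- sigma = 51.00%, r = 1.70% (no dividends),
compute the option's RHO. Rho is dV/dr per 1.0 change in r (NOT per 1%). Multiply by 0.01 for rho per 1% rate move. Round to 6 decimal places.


d1 = 0.3280630718; d2 = 0.1808682010
phi(d1) = 0.3780415296; exp(-qT) = 1.0000000000; exp(-rT) = 0.9985849022
N(d2) = 0.5717644855
Rho = K*T*exp(-rT)*N(d2) = 1.0900 * 0.0833 * 0.9985849022 * 0.5717644855 = 0.051841

Answer: Rho = 0.051841


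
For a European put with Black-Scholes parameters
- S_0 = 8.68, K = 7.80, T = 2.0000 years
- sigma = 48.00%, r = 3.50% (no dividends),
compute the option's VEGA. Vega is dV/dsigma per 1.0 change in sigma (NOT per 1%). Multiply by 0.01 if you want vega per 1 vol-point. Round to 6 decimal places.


d1 = 0.6000063183; d2 = -0.0788161916
phi(d1) = 0.3332233396; exp(-qT) = 1.0000000000; exp(-rT) = 0.9323938199
Vega = S * exp(-qT) * phi(d1) * sqrt(T) = 8.6800 * 1.0000000000 * 0.3332233396 * 1.4142135624 = 4.090441

Answer: Vega = 4.090441


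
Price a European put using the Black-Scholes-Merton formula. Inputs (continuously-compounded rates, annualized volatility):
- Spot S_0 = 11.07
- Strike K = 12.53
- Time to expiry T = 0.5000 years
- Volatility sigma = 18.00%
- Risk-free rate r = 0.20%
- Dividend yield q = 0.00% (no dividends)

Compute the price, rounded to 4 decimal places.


d1 = (ln(S/K) + (r - q + 0.5*sigma^2) * T) / (sigma * sqrt(T)) = -0.90185202
d2 = d1 - sigma * sqrt(T) = -1.02913124
exp(-rT) = 0.99900050; exp(-qT) = 1.00000000
P = K * exp(-rT) * N(-d2) - S_0 * exp(-qT) * N(-d1)
N(-d1) = 0.81643226; N(-d2) = 0.84829100
P = 12.5300 * 0.99900050 * 0.84829100 - 11.0700 * 1.00000000 * 0.81643226 = 1.5806

Answer: Price = 1.5806


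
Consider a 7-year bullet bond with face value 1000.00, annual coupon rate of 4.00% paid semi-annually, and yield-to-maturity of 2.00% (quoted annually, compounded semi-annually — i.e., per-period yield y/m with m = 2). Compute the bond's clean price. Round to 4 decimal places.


Coupon per period c = face * coupon_rate / m = 20.000000
Periods per year m = 2; per-period yield y/m = 0.010000
Number of cashflows N = 14
Cashflows (t years, CF_t, discount factor 1/(1+y/m)^(m*t), PV):
  t = 0.5000: CF_t = 20.000000, DF = 0.990099, PV = 19.801980
  t = 1.0000: CF_t = 20.000000, DF = 0.980296, PV = 19.605921
  t = 1.5000: CF_t = 20.000000, DF = 0.970590, PV = 19.411803
  t = 2.0000: CF_t = 20.000000, DF = 0.960980, PV = 19.219607
  t = 2.5000: CF_t = 20.000000, DF = 0.951466, PV = 19.029314
  t = 3.0000: CF_t = 20.000000, DF = 0.942045, PV = 18.840905
  t = 3.5000: CF_t = 20.000000, DF = 0.932718, PV = 18.654361
  t = 4.0000: CF_t = 20.000000, DF = 0.923483, PV = 18.469664
  t = 4.5000: CF_t = 20.000000, DF = 0.914340, PV = 18.286796
  t = 5.0000: CF_t = 20.000000, DF = 0.905287, PV = 18.105739
  t = 5.5000: CF_t = 20.000000, DF = 0.896324, PV = 17.926474
  t = 6.0000: CF_t = 20.000000, DF = 0.887449, PV = 17.748985
  t = 6.5000: CF_t = 20.000000, DF = 0.878663, PV = 17.573252
  t = 7.0000: CF_t = 1020.000000, DF = 0.869963, PV = 887.362229
Price P = sum_t PV_t = 1130.037030

Answer: Price = 1130.0370
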